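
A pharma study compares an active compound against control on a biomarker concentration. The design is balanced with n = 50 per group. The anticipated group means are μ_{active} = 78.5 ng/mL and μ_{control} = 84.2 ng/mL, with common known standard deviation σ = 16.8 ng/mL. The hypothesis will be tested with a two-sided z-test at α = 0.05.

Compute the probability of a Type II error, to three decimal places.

β ≈ 0.604

Standardized effect: d = |μ_{active} − μ_{control}| / σ = |78.5 − 84.2| / 16.8 = 0.3393
Noncentrality parameter: λ = d·√(n/2) = 0.3393 × √(50/2) = 1.6964
Critical value for a two-sided test at α = 0.05: z_{α/2} = 1.960.
Power = Φ(λ − 1.960) + Φ(−λ − 1.960) = Φ(-0.264) + Φ(-3.656) = 0.3961 + 0.0001 = 0.3962.
Type II error: β = 1 − power = 1 − 0.3962 = 0.6038.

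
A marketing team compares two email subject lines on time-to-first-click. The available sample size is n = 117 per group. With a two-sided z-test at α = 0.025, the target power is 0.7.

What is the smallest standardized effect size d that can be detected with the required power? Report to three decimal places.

Need Φ(δ − 2.241) = 0.7, so δ = 2.241 + 0.524 = 2.766.
(Lower-tail contribution to power is negligible for δ > 0.)
δ = d·√(n/2) ⇒ d = δ/√(n/2) = 2.766/√(117/2) = 0.3616.

d ≈ 0.362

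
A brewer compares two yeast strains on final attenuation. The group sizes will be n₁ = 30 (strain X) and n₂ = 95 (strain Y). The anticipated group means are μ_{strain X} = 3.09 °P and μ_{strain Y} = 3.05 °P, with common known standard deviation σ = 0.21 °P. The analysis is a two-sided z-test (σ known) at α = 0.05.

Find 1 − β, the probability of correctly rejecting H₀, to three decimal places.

Power ≈ 0.149

Standardized effect: d = |μ_{strain X} − μ_{strain Y}| / σ = |3.09 − 3.05| / 0.21 = 0.1905
Noncentrality parameter: δ = d / √(1/n₁ + 1/n₂) = 0.1905 / √(1/30 + 1/95) = 0.9095
Two-sided α = 0.05 → critical value z_{0.025} = 1.960.
Power = Φ(δ − 1.960) + Φ(−δ − 1.960) = Φ(-1.050) + Φ(-2.869) = 0.1468 + 0.0021 = 0.1488.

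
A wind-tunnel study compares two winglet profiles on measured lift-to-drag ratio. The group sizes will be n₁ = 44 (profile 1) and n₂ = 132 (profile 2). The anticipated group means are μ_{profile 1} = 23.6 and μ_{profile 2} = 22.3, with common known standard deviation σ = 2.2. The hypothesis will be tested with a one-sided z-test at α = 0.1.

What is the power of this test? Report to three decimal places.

Standardized effect: d = |μ_{profile 1} − μ_{profile 2}| / σ = |23.6 − 22.3| / 2.2 = 0.5909
Noncentrality parameter: δ = d / √(1/n₁ + 1/n₂) = 0.5909 / √(1/44 + 1/132) = 3.3945
Critical value for a one-sided test at α = 0.1: z_α = 1.282.
Power = P(Z > 1.282 − δ) = Φ(2.113) = 0.9827.

Power ≈ 0.983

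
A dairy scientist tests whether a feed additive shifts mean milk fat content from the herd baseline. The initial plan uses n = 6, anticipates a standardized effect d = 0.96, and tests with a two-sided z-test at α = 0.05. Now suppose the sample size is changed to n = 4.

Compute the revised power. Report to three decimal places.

With n = 4: δ = d·√n = 0.96 × √4 = 1.9200. Critical value z_{0.025} = 1.960.
Revised power = Φ(δ − 1.960) + Φ(−δ − 1.960) = Φ(-0.040) + Φ(-3.880) = 0.4841 + 0.0001 = 0.4841.

Power ≈ 0.484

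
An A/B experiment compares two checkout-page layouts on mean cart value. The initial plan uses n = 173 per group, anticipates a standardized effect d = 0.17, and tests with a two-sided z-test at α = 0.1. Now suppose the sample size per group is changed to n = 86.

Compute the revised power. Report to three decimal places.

With n = 86 per group: δ = d·√(n/2) = 0.17 × √(86/2) = 1.1148. Critical value z_{0.05} = 1.645.
Revised power = Φ(δ − 1.645) + Φ(−δ − 1.645) = Φ(-0.530) + Φ(-2.760) = 0.2980 + 0.0029 = 0.3009.

Power ≈ 0.301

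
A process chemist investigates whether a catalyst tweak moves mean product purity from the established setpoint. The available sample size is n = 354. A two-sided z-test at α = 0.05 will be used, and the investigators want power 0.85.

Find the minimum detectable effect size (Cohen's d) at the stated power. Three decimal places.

d ≈ 0.159

Need Φ(δ − 1.960) = 0.85, so δ = 1.960 + 1.036 = 2.996.
(Lower-tail contribution to power is negligible for δ > 0.)
δ = d·√n ⇒ d = δ/√n = 2.996/√354 = 0.1593.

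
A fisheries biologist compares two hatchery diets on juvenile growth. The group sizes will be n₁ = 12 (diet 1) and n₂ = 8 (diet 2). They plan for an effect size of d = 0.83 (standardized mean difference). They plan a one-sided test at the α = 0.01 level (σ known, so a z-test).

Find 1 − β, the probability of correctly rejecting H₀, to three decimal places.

Power ≈ 0.306

Noncentrality parameter: δ = d / √(1/n₁ + 1/n₂) = 0.83 / √(1/12 + 1/8) = 1.8184
Critical value for a one-sided test at α = 0.01: z_α = 2.326.
Power = P(Z > 2.326 − δ) = Φ(-0.508) = 0.3058.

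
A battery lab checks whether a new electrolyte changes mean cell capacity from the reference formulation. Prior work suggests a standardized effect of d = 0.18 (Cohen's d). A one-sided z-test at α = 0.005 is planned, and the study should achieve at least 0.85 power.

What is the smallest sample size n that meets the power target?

n = 403

Set Φ(δ − 2.576) = 0.85; then δ − 2.576 = Φ⁻¹(0.85) = 1.036, giving δ = 3.612.
δ = d·√n ⇒ n = (δ/d)² = (3.612 / 0.18)² = 402.73.
Rounding up, n = 403.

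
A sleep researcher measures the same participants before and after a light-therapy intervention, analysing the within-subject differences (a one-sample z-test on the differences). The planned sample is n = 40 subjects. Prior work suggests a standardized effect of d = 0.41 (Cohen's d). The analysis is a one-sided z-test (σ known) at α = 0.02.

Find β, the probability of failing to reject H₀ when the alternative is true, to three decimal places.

Noncentrality parameter: δ = d·√n = 0.41 × √40 = 2.5931
One-sided α = 0.02 → critical value z_{0.02} = 2.054.
Power = Φ(δ − 2.054) = Φ(0.539) = 0.7052.
Type II error: β = 1 − power = 1 − 0.7052 = 0.2948.

β ≈ 0.295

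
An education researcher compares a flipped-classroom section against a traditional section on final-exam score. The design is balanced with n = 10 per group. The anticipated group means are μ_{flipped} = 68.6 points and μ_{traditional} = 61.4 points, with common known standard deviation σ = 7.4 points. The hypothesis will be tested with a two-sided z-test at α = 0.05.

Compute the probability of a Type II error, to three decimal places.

Standardized effect: d = |μ_{flipped} − μ_{traditional}| / σ = |68.6 − 61.4| / 7.4 = 0.9730
Noncentrality parameter: δ = d·√(n/2) = 0.9730 × √(10/2) = 2.1756
Critical value for a two-sided test at α = 0.05: z_{α/2} = 1.960.
Power = Φ(δ − 1.960) + Φ(−δ − 1.960) = Φ(0.216) + Φ(-4.136) = 0.5854 + 0.0000 = 0.5854.
Type II error: β = 1 − power = 1 − 0.5854 = 0.4146.

β ≈ 0.415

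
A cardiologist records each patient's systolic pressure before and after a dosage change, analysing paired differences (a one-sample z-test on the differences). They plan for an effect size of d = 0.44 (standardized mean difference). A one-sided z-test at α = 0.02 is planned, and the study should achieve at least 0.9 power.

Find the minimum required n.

For power 0.9 need Φ(δ − z_{0.02}) = 0.9, so δ = z_{0.02} + z_{0.10} = 2.054 + 1.282 = 3.335.
δ = d·√n ⇒ n = (δ/d)² = (3.335 / 0.44)² = 57.46.
Round up to the next whole unit.

n = 58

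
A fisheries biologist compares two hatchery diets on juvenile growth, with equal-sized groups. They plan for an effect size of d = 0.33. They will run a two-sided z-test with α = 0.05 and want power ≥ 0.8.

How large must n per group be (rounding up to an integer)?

n = 145 per group

Set Φ(δ − 1.960) = 0.8; then δ − 1.960 = Φ⁻¹(0.8) = 0.842, giving δ = 2.802.
(The Φ(−δ − z_{α/2}) term is vanishingly small for δ > 0 and is dropped in the standard sample-size formula.)
δ = d·√(n/2) ⇒ n = 2(δ/d)² = 2 × (2.802 / 0.33)² = 144.15.
Rounding up, n = 145 per group.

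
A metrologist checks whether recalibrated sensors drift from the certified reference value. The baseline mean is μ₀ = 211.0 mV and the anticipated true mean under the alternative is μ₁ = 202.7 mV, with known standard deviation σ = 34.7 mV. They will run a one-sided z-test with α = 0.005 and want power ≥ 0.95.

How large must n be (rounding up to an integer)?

n = 312

Standardized effect: d = |μ₁ − μ₀| / σ = |202.7 − 211.0| / 34.7 = 0.2392
Set Φ(δ − 2.576) = 0.95; then δ − 2.576 = Φ⁻¹(0.95) = 1.645, giving δ = 4.221.
δ = d·√n ⇒ n = (δ/d)² = (4.221 / 0.2392)² = 311.36.
Round up to the next whole unit.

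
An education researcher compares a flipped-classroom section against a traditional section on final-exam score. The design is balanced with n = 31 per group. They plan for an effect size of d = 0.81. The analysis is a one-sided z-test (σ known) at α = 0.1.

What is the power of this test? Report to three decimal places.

Power ≈ 0.972

Noncentrality parameter: δ = d·√(n/2) = 0.81 × √(31/2) = 3.1890
One-sided α = 0.1 → critical value z_{0.1} = 1.282.
Power = P(Z > 1.282 − δ) = Φ(1.907) = 0.9718.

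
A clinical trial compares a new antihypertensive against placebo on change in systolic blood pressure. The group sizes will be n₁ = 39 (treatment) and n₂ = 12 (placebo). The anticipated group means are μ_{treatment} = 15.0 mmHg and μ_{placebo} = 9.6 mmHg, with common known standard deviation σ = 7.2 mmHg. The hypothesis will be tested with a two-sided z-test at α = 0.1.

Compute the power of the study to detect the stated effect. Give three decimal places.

Standardized effect: d = |μ_{treatment} − μ_{placebo}| / σ = |15.0 − 9.6| / 7.2 = 0.7500
Noncentrality parameter: δ = d / √(1/n₁ + 1/n₂) = 0.7500 / √(1/39 + 1/12) = 2.2720
Two-sided α = 0.1 → critical value z_{0.05} = 1.645.
Power = Φ(δ − 1.645) + Φ(−δ − 1.645) = Φ(0.627) + Φ(-3.917) = 0.7347 + 0.0000 = 0.7347.

Power ≈ 0.735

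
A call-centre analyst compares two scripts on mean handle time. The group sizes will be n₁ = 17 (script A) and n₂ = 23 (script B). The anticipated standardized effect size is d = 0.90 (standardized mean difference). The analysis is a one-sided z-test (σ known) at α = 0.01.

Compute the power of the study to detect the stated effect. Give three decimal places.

Power ≈ 0.687

Noncentrality parameter: λ = d / √(1/n₁ + 1/n₂) = 0.90 / √(1/17 + 1/23) = 2.8138
Critical value for a one-sided test at α = 0.01: z_α = 2.326.
Power = P(Z > 2.326 − λ) = Φ(0.488) = 0.6870.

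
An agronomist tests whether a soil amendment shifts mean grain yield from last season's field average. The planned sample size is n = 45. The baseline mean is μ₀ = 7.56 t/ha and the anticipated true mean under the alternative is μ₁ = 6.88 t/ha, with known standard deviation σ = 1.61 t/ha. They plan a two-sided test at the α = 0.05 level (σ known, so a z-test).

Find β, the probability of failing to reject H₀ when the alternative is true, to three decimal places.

Standardized effect: d = |μ₁ − μ₀| / σ = |6.88 − 7.56| / 1.61 = 0.4224
Noncentrality parameter: δ = d·√n = 0.4224 × √45 = 2.8333
Two-sided α = 0.05 → critical value z_{0.025} = 1.960.
Power = Φ(δ − 1.960) + Φ(−δ − 1.960) = Φ(0.873) + Φ(-4.793) = 0.8088 + 0.0000 = 0.8088.
Type II error: β = 1 − power = 1 − 0.8088 = 0.1912.

β ≈ 0.191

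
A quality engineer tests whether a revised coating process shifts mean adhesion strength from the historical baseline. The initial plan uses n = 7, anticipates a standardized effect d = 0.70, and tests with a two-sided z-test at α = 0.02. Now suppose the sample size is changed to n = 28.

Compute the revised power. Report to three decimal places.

Power ≈ 0.916

With n = 28: δ = d·√n = 0.70 × √28 = 3.7041. Critical value z_{0.01} = 2.326.
Revised power = Φ(δ − 2.326) + Φ(−δ − 2.326) = Φ(1.378) + Φ(-6.030) = 0.9159 + 0.0000 = 0.9159.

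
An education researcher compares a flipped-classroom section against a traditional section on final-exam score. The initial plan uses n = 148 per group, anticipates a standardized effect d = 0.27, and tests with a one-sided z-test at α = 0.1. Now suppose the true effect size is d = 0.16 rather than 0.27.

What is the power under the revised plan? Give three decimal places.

Power ≈ 0.538

With d = 0.16: δ = d·√(n/2) = 0.16 × √(148/2) = 1.3764. Critical value z_{0.1} = 1.282.
Revised power = P(Z > 1.282 − δ) = Φ(0.095) = 0.5378.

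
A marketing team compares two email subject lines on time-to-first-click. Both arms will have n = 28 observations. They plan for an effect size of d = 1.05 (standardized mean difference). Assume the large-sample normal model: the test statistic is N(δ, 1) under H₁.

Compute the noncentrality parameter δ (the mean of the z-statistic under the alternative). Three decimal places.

The noncentrality parameter scales effect size by the design's sample-size factor: δ = d·√(n/2) = 1.05 × √(28/2) = 3.9287

δ ≈ 3.929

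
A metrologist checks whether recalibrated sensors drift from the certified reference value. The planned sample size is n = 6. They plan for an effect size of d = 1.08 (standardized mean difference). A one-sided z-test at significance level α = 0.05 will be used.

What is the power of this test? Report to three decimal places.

Power ≈ 0.841

Noncentrality parameter: δ = d·√n = 1.08 × √6 = 2.6454
One-sided α = 0.05 → critical value z_{0.05} = 1.645.
Power = Φ(δ − 1.645) = Φ(1.001) = 0.8415.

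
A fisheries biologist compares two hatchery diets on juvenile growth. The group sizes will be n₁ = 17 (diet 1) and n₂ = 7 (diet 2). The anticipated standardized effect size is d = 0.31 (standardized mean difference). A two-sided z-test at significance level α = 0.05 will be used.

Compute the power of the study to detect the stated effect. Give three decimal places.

Noncentrality parameter: δ = d / √(1/n₁ + 1/n₂) = 0.31 / √(1/17 + 1/7) = 0.6903
Critical value for a two-sided test at α = 0.05: z_{α/2} = 1.960.
Power = Φ(δ − 1.960) + Φ(−δ − 1.960) = Φ(-1.270) + Φ(-2.650) = 0.1021 + 0.0040 = 0.1061.

Power ≈ 0.106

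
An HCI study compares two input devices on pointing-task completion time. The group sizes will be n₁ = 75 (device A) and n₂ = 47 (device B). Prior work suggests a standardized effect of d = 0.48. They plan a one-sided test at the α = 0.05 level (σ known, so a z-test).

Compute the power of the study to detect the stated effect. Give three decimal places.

Noncentrality parameter: δ = d / √(1/n₁ + 1/n₂) = 0.48 / √(1/75 + 1/47) = 2.5801
One-sided α = 0.05 → critical value z_{0.05} = 1.645.
Power = Φ(δ − 1.645) = Φ(0.935) = 0.8252.

Power ≈ 0.825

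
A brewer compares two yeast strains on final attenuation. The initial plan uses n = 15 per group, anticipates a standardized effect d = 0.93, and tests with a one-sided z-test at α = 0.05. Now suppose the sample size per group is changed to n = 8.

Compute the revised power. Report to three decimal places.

Power ≈ 0.585

With n = 8 per group: δ = d·√(n/2) = 0.93 × √(8/2) = 1.8600. Critical value z_{0.05} = 1.645.
Revised power = Φ(δ − 1.645) = Φ(0.215) = 0.5852.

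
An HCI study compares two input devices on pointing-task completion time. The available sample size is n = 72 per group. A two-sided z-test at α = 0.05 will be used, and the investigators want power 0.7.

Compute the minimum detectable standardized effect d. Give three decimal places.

Required noncentrality: δ = z_{0.025} + z_{0.30} = 1.960 + 0.524 = 2.484.
(The second rejection-region term Φ(−δ − z_{α/2}) is negligible and dropped.)
δ = d·√(n/2) ⇒ d = δ/√(n/2) = 2.484/√(72/2) = 0.4141.

d ≈ 0.414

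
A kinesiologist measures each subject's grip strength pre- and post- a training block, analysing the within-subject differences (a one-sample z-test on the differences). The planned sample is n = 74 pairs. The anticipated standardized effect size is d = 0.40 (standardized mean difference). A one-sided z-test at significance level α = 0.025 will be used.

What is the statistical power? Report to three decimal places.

Noncentrality parameter: δ = d·√n = 0.40 × √74 = 3.4409
One-sided α = 0.025 → critical value z_{0.025} = 1.960.
Power = Φ(δ − 1.960) = Φ(1.481) = 0.9307.

Power ≈ 0.931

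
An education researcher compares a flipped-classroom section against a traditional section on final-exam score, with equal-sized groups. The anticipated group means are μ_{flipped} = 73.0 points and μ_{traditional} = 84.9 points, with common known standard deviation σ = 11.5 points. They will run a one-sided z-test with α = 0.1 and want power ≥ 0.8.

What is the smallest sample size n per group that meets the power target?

n = 9 per group

Standardized effect: d = |μ_{flipped} − μ_{traditional}| / σ = |73.0 − 84.9| / 11.5 = 1.0348
For power 0.8 need Φ(δ − z_{0.1}) = 0.8, so δ = z_{0.1} + z_{0.20} = 1.282 + 0.842 = 2.123.
δ = d·√(n/2) ⇒ n = 2(δ/d)² = 2 × (2.123 / 1.0348)² = 8.42.
Round up to the next whole unit.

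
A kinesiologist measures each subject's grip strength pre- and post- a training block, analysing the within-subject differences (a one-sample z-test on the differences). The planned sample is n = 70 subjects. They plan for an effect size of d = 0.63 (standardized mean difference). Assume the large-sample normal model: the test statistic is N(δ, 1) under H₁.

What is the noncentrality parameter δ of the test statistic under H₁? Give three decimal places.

δ = d·√n = 0.63 × √70 = 5.2710

δ ≈ 5.271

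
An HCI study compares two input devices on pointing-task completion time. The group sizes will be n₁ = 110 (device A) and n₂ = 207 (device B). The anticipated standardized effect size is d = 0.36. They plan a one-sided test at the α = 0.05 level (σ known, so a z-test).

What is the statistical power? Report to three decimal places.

Power ≈ 0.920

Noncentrality parameter: δ = d / √(1/n₁ + 1/n₂) = 0.36 / √(1/110 + 1/207) = 3.0511
One-sided α = 0.05 → critical value z_{0.05} = 1.645.
Power = Φ(δ − 1.645) = Φ(1.406) = 0.9202.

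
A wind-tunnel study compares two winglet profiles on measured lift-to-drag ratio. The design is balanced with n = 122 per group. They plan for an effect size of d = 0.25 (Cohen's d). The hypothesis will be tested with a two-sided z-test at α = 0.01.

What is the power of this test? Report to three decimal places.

Noncentrality parameter: δ = d·√(n/2) = 0.25 × √(122/2) = 1.9526
Critical value for a two-sided test at α = 0.01: z_{α/2} = 2.576.
Power = Φ(δ − 2.576) + Φ(−δ − 2.576) = Φ(-0.623) + Φ(-4.528) = 0.2666 + 0.0000 = 0.2666.

Power ≈ 0.267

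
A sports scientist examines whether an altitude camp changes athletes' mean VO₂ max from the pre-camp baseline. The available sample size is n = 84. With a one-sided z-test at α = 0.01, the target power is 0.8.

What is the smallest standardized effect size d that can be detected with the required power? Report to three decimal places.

d ≈ 0.346

Need Φ(δ − 2.326) = 0.8, so δ = 2.326 + 0.842 = 3.168.
δ = d·√n ⇒ d = δ/√n = 3.168/√84 = 0.3457.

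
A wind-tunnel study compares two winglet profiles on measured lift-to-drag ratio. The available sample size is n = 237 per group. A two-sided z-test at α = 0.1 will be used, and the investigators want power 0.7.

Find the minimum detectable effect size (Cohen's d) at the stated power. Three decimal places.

d ≈ 0.199

Need Φ(δ − 1.645) = 0.7, so δ = 1.645 + 0.524 = 2.169.
(Lower-tail contribution to power is negligible for δ > 0.)
δ = d·√(n/2) ⇒ d = δ/√(n/2) = 2.169/√(237/2) = 0.1993.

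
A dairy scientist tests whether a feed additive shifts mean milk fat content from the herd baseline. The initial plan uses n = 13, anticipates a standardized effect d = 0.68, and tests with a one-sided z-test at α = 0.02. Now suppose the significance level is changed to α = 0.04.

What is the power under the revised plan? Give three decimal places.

δ = d·√n = 0.68 × √13 = 2.4518 (unchanged). New critical value: z_{0.04} = 1.751.
Revised power = P(Z > 1.751 − δ) = Φ(0.701) = 0.7584.

Power ≈ 0.758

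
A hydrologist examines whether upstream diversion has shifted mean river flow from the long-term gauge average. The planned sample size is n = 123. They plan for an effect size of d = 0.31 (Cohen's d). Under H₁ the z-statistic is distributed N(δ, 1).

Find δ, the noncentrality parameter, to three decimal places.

δ = d·√n = 0.31 × √123 = 3.4381

δ ≈ 3.438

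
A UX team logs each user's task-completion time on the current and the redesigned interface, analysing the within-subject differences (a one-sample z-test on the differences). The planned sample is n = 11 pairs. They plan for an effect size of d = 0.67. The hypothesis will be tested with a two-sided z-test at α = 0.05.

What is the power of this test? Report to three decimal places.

Power ≈ 0.603

Noncentrality parameter: λ = d·√n = 0.67 × √11 = 2.2221
Two-sided α = 0.05 → critical value z_{0.025} = 1.960.
Power = Φ(λ − 1.960) + Φ(−λ − 1.960) = Φ(0.262) + Φ(-4.182) = 0.6034 + 0.0000 = 0.6034.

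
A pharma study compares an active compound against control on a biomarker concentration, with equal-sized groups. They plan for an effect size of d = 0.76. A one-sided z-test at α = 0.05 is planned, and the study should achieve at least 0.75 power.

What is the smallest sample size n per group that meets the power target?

n = 19 per group

For power 0.75 need Φ(δ − z_{0.05}) = 0.75, so δ = z_{0.05} + z_{0.25} = 1.645 + 0.674 = 2.319.
δ = d·√(n/2) ⇒ n = 2(δ/d)² = 2 × (2.319 / 0.76)² = 18.63.
Round up to the next whole unit.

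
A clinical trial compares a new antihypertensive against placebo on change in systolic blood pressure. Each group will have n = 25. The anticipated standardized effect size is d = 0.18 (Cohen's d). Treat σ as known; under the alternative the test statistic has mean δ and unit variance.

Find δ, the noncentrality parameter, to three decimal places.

δ ≈ 0.636

The noncentrality parameter scales effect size by the design's sample-size factor: δ = d·√(n/2) = 0.18 × √(25/2) = 0.6364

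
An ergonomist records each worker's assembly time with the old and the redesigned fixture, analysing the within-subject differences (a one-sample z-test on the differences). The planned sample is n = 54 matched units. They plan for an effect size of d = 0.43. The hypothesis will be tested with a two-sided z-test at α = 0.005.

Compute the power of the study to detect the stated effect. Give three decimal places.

Power ≈ 0.638

Noncentrality parameter: δ = d·√n = 0.43 × √54 = 3.1598
Critical value for a two-sided test at α = 0.005: z_{α/2} = 2.807.
Power = Φ(δ − 2.807) + Φ(−δ − 2.807) = Φ(0.353) + Φ(-5.967) = 0.6379 + 0.0000 = 0.6379.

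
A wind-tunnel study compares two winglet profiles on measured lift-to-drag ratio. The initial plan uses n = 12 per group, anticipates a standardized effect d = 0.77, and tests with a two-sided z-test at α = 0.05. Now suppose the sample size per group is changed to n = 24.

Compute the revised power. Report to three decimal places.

With n = 24 per group: δ = d·√(n/2) = 0.77 × √(24/2) = 2.6674. Critical value z_{0.025} = 1.960.
Revised power = Φ(δ − 1.960) + Φ(−δ − 1.960) = Φ(0.707) + Φ(-4.627) = 0.7603 + 0.0000 = 0.7603.

Power ≈ 0.760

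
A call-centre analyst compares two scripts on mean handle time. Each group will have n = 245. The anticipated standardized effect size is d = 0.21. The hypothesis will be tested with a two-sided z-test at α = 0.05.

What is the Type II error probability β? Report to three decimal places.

β ≈ 0.358

Noncentrality parameter: δ = d·√(n/2) = 0.21 × √(245/2) = 2.3243
Two-sided α = 0.05 → critical value z_{0.025} = 1.960.
Power = Φ(δ − 1.960) + Φ(−δ − 1.960) = Φ(0.364) + Φ(-4.284) = 0.6422 + 0.0000 = 0.6422.
Type II error: β = 1 − power = 1 − 0.6422 = 0.3578.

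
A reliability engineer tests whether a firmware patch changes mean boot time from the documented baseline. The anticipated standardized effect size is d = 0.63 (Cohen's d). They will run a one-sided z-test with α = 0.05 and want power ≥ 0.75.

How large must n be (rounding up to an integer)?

n = 14

For power 0.75 need Φ(δ − z_{0.05}) = 0.75, so δ = z_{0.05} + z_{0.25} = 1.645 + 0.674 = 2.319.
δ = d·√n ⇒ n = (δ/d)² = (2.319 / 0.63)² = 13.55.
Rounding up, n = 14.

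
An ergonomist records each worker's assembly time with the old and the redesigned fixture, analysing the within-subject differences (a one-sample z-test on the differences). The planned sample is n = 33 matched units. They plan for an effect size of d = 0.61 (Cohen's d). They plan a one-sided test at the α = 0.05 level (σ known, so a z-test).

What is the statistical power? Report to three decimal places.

Noncentrality parameter: δ = d·√n = 0.61 × √33 = 3.5042
One-sided α = 0.05 → critical value z_{0.05} = 1.645.
Power = P(Z > 1.645 − δ) = Φ(1.859) = 0.9685.

Power ≈ 0.969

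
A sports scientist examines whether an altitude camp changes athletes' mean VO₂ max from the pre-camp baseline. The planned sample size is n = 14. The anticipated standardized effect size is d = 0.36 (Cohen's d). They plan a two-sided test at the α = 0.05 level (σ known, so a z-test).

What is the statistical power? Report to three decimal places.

Noncentrality parameter: δ = d·√n = 0.36 × √14 = 1.3470
Critical value for a two-sided test at α = 0.05: z_{α/2} = 1.960.
Power = Φ(δ − 1.960) + Φ(−δ − 1.960) = Φ(-0.613) + Φ(-3.307) = 0.2699 + 0.0005 = 0.2704.

Power ≈ 0.270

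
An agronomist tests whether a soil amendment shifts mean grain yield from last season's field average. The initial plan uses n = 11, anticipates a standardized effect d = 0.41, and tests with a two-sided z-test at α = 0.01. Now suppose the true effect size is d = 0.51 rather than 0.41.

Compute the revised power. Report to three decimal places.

Power ≈ 0.188

With d = 0.51: δ = d·√n = 0.51 × √11 = 1.6915. Critical value z_{0.005} = 2.576.
Revised power = Φ(δ − 2.576) + Φ(−δ − 2.576) = Φ(-0.884) + Φ(-4.267) = 0.1883 + 0.0000 = 0.1883.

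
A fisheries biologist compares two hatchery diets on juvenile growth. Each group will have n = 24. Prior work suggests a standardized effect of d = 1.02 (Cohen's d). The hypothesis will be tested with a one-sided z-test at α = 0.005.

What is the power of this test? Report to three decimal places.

Power ≈ 0.831

Noncentrality parameter: δ = d·√(n/2) = 1.02 × √(24/2) = 3.5334
One-sided α = 0.005 → critical value z_{0.005} = 2.576.
Power = Φ(δ − 2.576) = Φ(0.958) = 0.8309.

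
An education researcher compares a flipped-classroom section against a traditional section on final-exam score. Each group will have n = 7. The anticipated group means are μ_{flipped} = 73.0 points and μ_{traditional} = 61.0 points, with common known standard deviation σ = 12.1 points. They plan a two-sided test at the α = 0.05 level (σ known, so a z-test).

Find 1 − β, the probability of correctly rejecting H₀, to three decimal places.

Standardized effect: d = |μ_{flipped} − μ_{traditional}| / σ = |73.0 − 61.0| / 12.1 = 0.9917
Noncentrality parameter: λ = d·√(n/2) = 0.9917 × √(7/2) = 1.8554
Two-sided α = 0.05 → critical value z_{0.025} = 1.960.
Power = Φ(λ − 1.960) + Φ(−λ − 1.960) = Φ(-0.105) + Φ(-3.815) = 0.4583 + 0.0001 = 0.4584.

Power ≈ 0.458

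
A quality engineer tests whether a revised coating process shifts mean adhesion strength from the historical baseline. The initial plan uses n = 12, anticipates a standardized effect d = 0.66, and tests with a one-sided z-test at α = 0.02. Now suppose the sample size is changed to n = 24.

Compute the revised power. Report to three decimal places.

Power ≈ 0.881

With n = 24: δ = d·√n = 0.66 × √24 = 3.2333. Critical value z_{0.02} = 2.054.
Revised power = P(Z > 2.054 − δ) = Φ(1.180) = 0.8809.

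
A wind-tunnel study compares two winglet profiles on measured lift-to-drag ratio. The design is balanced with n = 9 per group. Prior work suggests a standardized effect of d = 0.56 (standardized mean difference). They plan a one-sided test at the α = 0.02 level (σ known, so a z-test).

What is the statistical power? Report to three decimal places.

Power ≈ 0.193

Noncentrality parameter: δ = d·√(n/2) = 0.56 × √(9/2) = 1.1879
Critical value for a one-sided test at α = 0.02: z_α = 2.054.
Power = P(Z > 2.054 − δ) = Φ(-0.866) = 0.1933.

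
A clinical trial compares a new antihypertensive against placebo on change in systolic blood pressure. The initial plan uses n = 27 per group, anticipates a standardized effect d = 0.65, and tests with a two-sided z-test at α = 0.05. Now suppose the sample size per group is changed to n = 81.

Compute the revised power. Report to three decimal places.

With n = 81 per group: δ = d·√(n/2) = 0.65 × √(81/2) = 4.1366. Critical value z_{0.025} = 1.960.
Revised power = Φ(δ − 1.960) + Φ(−δ − 1.960) = Φ(2.177) + Φ(-6.097) = 0.9852 + 0.0000 = 0.9852.

Power ≈ 0.985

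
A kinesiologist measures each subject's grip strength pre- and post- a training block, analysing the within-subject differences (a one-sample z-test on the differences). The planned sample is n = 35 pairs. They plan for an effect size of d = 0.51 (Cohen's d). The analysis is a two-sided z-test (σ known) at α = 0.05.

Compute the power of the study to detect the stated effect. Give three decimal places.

Noncentrality parameter: λ = d·√n = 0.51 × √35 = 3.0172
Two-sided α = 0.05 → critical value z_{0.025} = 1.960.
Power = Φ(λ − 1.960) + Φ(−λ − 1.960) = Φ(1.057) + Φ(-4.977) = 0.8548 + 0.0000 = 0.8548.

Power ≈ 0.855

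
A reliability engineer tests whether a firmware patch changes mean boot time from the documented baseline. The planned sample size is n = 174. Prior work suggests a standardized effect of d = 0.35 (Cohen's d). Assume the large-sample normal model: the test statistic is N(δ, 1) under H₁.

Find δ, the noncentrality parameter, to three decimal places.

The noncentrality parameter scales effect size by the design's sample-size factor: δ = d·√n = 0.35 × √174 = 4.6168

δ ≈ 4.617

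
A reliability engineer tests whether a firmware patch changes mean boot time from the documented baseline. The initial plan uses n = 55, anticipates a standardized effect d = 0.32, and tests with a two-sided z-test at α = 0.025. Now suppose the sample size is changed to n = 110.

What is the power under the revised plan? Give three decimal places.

Power ≈ 0.868

With n = 110: δ = d·√n = 0.32 × √110 = 3.3562. Critical value z_{0.0125} = 2.241.
Revised power = Φ(δ − 2.241) + Φ(−δ − 2.241) = Φ(1.115) + Φ(-5.598) = 0.8675 + 0.0000 = 0.8675.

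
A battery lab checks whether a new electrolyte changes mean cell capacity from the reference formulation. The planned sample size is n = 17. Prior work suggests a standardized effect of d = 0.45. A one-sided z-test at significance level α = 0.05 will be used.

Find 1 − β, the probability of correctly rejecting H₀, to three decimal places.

Power ≈ 0.583

Noncentrality parameter: δ = d·√n = 0.45 × √17 = 1.8554
One-sided α = 0.05 → critical value z_{0.05} = 1.645.
Power = Φ(δ − 1.645) = Φ(0.211) = 0.5834.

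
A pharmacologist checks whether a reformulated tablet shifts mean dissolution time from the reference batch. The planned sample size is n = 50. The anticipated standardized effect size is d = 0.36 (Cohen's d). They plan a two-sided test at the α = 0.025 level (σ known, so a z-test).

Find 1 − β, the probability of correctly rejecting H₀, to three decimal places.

Noncentrality parameter: δ = d·√n = 0.36 × √50 = 2.5456
Critical value for a two-sided test at α = 0.025: z_{α/2} = 2.241.
Power = Φ(δ − 2.241) + Φ(−δ − 2.241) = Φ(0.304) + Φ(-4.787) = 0.6195 + 0.0000 = 0.6195.

Power ≈ 0.620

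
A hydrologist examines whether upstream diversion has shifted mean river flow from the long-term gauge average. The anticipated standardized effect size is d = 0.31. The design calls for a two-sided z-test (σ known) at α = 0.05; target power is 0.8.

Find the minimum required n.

For power 0.8 need Φ(δ − z_{0.025}) = 0.8, so δ = z_{0.025} + z_{0.20} = 1.960 + 0.842 = 2.802.
(For δ > 0 the lower-tail rejection region contributes negligibly to power, so the one-term inversion is standard.)
δ = d·√n ⇒ n = (δ/d)² = (2.802 / 0.31)² = 81.67.
Rounding up, n = 82.

n = 82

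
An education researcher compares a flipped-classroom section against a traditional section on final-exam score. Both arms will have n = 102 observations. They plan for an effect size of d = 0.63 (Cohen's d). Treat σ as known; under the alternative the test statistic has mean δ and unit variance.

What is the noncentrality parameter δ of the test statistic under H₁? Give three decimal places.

δ = d·√(n/2) = 0.63 × √(102/2) = 4.4991

δ ≈ 4.499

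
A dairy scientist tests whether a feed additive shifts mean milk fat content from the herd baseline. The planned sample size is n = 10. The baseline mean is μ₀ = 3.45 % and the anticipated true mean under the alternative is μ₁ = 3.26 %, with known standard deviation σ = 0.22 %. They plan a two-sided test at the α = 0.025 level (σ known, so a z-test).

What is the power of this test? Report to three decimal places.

Standardized effect: d = |μ₁ − μ₀| / σ = |3.26 − 3.45| / 0.22 = 0.8636
Noncentrality parameter: δ = d·√n = 0.8636 × √10 = 2.7311
Two-sided α = 0.025 → critical value z_{0.0125} = 2.241.
Power = Φ(δ − 2.241) + Φ(−δ − 2.241) = Φ(0.490) + Φ(-4.972) = 0.6878 + 0.0000 = 0.6878.

Power ≈ 0.688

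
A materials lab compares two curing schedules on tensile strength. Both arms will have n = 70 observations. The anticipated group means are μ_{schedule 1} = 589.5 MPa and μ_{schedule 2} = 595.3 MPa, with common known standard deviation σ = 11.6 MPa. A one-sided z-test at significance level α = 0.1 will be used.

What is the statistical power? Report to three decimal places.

Power ≈ 0.953

Standardized effect: d = |μ_{schedule 1} − μ_{schedule 2}| / σ = |589.5 − 595.3| / 11.6 = 0.5000
Noncentrality parameter: λ = d·√(n/2) = 0.5000 × √(70/2) = 2.9580
One-sided α = 0.1 → critical value z_{0.1} = 1.282.
Power = Φ(λ − 1.282) = Φ(1.676) = 0.9532.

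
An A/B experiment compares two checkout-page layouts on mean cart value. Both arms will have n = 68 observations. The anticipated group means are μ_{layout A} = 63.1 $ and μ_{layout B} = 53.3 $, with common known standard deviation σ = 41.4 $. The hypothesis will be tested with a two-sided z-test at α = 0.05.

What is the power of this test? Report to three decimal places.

Standardized effect: d = |μ_{layout A} − μ_{layout B}| / σ = |63.1 − 53.3| / 41.4 = 0.2367
Noncentrality parameter: δ = d·√(n/2) = 0.2367 × √(68/2) = 1.3803
Two-sided α = 0.05 → critical value z_{0.025} = 1.960.
Power = Φ(δ − 1.960) + Φ(−δ − 1.960) = Φ(-0.580) + Φ(-3.340) = 0.2811 + 0.0004 = 0.2815.

Power ≈ 0.281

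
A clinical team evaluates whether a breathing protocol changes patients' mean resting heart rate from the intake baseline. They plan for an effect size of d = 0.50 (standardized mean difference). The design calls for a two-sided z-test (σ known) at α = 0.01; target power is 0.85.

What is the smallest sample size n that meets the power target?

n = 53

Set Φ(δ − 2.576) = 0.85; then δ − 2.576 = Φ⁻¹(0.85) = 1.036, giving δ = 3.612.
(For δ > 0 the lower-tail rejection region contributes negligibly to power, so the one-term inversion is standard.)
δ = d·√n ⇒ n = (δ/d)² = (3.612 / 0.50)² = 52.19.
Round up to the next whole unit.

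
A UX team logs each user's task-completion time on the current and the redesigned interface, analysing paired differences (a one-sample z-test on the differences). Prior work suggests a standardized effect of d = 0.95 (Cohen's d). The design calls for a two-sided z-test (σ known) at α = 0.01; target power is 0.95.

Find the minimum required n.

For power 0.95 need Φ(δ − z_{0.005}) = 0.95, so δ = z_{0.005} + z_{0.05} = 2.576 + 1.645 = 4.221.
(For δ > 0 the lower-tail rejection region contributes negligibly to power, so the one-term inversion is standard.)
δ = d·√n ⇒ n = (δ/d)² = (4.221 / 0.95)² = 19.74.
Round up to the next whole unit.

n = 20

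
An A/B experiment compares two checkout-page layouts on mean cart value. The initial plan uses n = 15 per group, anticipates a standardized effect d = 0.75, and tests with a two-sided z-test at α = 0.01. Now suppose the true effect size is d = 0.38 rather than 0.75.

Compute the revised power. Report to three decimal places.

Power ≈ 0.063

With d = 0.38: δ = d·√(n/2) = 0.38 × √(15/2) = 1.0407. Critical value z_{0.005} = 2.576.
Revised power = Φ(δ − 2.576) + Φ(−δ − 2.576) = Φ(-1.535) + Φ(-3.617) = 0.0624 + 0.0001 = 0.0625.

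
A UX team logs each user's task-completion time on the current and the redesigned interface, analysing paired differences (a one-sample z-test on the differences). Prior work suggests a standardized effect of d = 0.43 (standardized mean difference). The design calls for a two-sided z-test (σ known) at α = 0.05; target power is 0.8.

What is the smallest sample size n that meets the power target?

n = 43

Set Φ(δ − 1.960) = 0.8; then δ − 1.960 = Φ⁻¹(0.8) = 0.842, giving δ = 2.802.
(For δ > 0 the lower-tail rejection region contributes negligibly to power, so the one-term inversion is standard.)
δ = d·√n ⇒ n = (δ/d)² = (2.802 / 0.43)² = 42.45.
Rounding up, n = 43.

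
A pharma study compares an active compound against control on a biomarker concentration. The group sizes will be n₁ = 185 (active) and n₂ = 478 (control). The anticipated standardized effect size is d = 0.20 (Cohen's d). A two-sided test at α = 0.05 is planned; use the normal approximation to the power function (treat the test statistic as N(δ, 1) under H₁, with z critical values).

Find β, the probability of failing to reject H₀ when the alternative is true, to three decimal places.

Noncentrality parameter: δ = d / √(1/n₁ + 1/n₂) = 0.20 / √(1/185 + 1/478) = 2.3098
Critical value for a two-sided test at α = 0.05: z_{α/2} = 1.960.
Power = Φ(δ − 1.960) + Φ(−δ − 1.960) = Φ(0.350) + Φ(-4.270) = 0.6368 + 0.0000 = 0.6368.
Type II error: β = 1 − power = 1 − 0.6368 = 0.3632.

β ≈ 0.363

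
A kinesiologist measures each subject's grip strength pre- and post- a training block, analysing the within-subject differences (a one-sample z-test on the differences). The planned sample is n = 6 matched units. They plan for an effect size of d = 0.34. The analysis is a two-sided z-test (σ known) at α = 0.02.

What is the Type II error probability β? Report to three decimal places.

Noncentrality parameter: δ = d·√n = 0.34 × √6 = 0.8328
Two-sided α = 0.02 → critical value z_{0.01} = 2.326.
Power = Φ(δ − 2.326) + Φ(−δ − 2.326) = Φ(-1.494) + Φ(-3.159) = 0.0677 + 0.0008 = 0.0684.
Type II error: β = 1 − power = 1 − 0.0684 = 0.9316.

β ≈ 0.932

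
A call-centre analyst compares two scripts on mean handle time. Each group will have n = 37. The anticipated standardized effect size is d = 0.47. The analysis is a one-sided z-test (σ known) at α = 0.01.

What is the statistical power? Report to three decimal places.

Power ≈ 0.380

Noncentrality parameter: δ = d·√(n/2) = 0.47 × √(37/2) = 2.0215
Critical value for a one-sided test at α = 0.01: z_α = 2.326.
Power = P(Z > 2.326 − δ) = Φ(-0.305) = 0.3803.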